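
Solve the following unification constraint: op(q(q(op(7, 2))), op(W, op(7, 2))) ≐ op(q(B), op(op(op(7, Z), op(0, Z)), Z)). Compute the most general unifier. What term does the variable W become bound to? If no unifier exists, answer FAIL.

Decompose op/2: q(q(op(7, 2))) ≐ q(B),  op(W, op(7, 2)) ≐ op(op(op(7, Z), op(0, Z)), Z).
Decompose q/1: q(op(7, 2)) ≐ B.
Bind B := q(op(7, 2)); no other remaining equation mentions B.
Decompose op/2: W ≐ op(op(7, Z), op(0, Z)),  op(7, 2) ≐ Z.
Bind W := op(op(7, Z), op(0, Z)); no other remaining equation mentions W.
Bind Z := op(7, 2). Substituting into the earlier binding gives W := op(op(7, op(7, 2)), op(0, op(7, 2))).
MGU = { B := q(op(7, 2)), W := op(op(7, op(7, 2)), op(0, op(7, 2))), Z := op(7, 2) }, so W := op(op(7, op(7, 2)), op(0, op(7, 2))).

op(op(7, op(7, 2)), op(0, op(7, 2)))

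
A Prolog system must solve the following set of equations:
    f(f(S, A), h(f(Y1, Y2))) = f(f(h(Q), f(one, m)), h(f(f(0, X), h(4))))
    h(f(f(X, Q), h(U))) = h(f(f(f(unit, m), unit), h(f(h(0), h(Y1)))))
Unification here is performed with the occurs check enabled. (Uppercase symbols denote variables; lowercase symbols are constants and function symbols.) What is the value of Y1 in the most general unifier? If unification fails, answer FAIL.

f(0, f(unit, m))

Decompose f/2: f(S, A) = f(h(Q), f(one, m)),  h(f(Y1, Y2)) = h(f(f(0, X), h(4))).
Decompose f/2: S = h(Q),  A = f(one, m).
Bind S := h(Q); no other remaining equation mentions S.
Bind A := f(one, m); no other remaining equation mentions A.
Decompose h/1: f(Y1, Y2) = f(f(0, X), h(4)).
Decompose f/2: Y1 = f(0, X),  Y2 = h(4).
Bind Y1 := f(0, X); substituting into the one remaining equation that mentions Y1 gives: h(f(f(X, Q), h(U))) = h(f(f(f(unit, m), unit), h(f(h(0), h(f(0, X)))))).
Bind Y2 := h(4); no other remaining equation mentions Y2.
Decompose h/1: f(f(X, Q), h(U)) = f(f(f(unit, m), unit), h(f(h(0), h(f(0, X))))).
Decompose f/2: f(X, Q) = f(f(unit, m), unit),  h(U) = h(f(h(0), h(f(0, X)))).
Decompose f/2: X = f(unit, m),  Q = unit.
Bind X := f(unit, m); substituting into the one remaining equation that mentions X gives: h(U) = h(f(h(0), h(f(0, f(unit, m))))). Substituting into the earlier binding gives Y1 := f(0, f(unit, m)).
Bind Q := unit; no other remaining equation mentions Q. Substituting into the earlier binding gives S := h(unit).
Decompose h/1: U = f(h(0), h(f(0, f(unit, m)))).
Bind U := f(h(0), h(f(0, f(unit, m)))).
MGU = { S ↦ h(unit), A ↦ f(one, m), Y1 ↦ f(0, f(unit, m)), Y2 ↦ h(4), X ↦ f(unit, m), Q ↦ unit, U ↦ f(h(0), h(f(0, f(unit, m)))) }, so Y1 ↦ f(0, f(unit, m)).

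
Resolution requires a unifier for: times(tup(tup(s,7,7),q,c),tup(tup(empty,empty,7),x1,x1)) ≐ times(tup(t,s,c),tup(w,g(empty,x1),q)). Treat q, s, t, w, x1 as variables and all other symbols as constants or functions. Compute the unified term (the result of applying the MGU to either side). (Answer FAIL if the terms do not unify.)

FAIL

Decompose times/2: tup(tup(s,7,7),q,c) ≐ tup(t,s,c),  tup(tup(empty,empty,7),x1,x1) ≐ tup(w,g(empty,x1),q).
Decompose tup/3: tup(s,7,7) ≐ t,  q ≐ s,  c ≐ c.
Bind t := tup(s,7,7); no other remaining equation mentions t.
Bind q := s; substituting into the one remaining equation that mentions q gives: tup(tup(empty,empty,7),x1,x1) ≐ tup(w,g(empty,x1),s).
Delete trivial equation c ≐ c.
Decompose tup/3: tup(empty,empty,7) ≐ w,  x1 ≐ g(empty,x1),  x1 ≐ s.
Bind w := tup(empty,empty,7); no other remaining equation mentions w.
Occurs check fails: x1 occurs in g(empty,x1); the equation x1 ≐ g(empty,x1) has no finite solution.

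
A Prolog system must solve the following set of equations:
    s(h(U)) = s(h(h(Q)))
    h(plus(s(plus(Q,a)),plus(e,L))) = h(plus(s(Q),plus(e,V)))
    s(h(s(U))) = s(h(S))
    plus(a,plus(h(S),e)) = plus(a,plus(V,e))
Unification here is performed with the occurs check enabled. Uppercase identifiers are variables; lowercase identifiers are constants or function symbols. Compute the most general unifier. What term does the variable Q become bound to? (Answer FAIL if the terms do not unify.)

FAIL

Decompose s/1: h(U) = h(h(Q)).
Decompose h/1: U = h(Q).
Bind U := h(Q); substituting into the one remaining equation that mentions U gives: s(h(s(h(Q)))) = s(h(S)).
Decompose h/1: plus(s(plus(Q,a)),plus(e,L)) = plus(s(Q),plus(e,V)).
Decompose plus/2: s(plus(Q,a)) = s(Q),  plus(e,L) = plus(e,V).
Decompose s/1: plus(Q,a) = Q.
Occurs check fails: Q occurs in plus(Q,a); the equation Q = plus(Q,a) has no finite solution.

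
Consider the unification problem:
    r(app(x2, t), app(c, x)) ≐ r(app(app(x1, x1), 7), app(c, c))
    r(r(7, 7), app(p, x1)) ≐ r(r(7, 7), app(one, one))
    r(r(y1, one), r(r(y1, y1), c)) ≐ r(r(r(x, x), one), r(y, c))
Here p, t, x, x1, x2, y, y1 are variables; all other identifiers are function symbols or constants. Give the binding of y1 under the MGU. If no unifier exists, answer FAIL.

r(c, c)

Decompose r/2: app(x2, t) ≐ app(app(x1, x1), 7),  app(c, x) ≐ app(c, c).
Decompose app/2: x2 ≐ app(x1, x1),  t ≐ 7.
Bind x2 := app(x1, x1); no other remaining equation mentions x2.
Bind t := 7; no other remaining equation mentions t.
Decompose app/2: c ≐ c,  x ≐ c.
Delete trivial equation c ≐ c.
Bind x := c; substituting into the one remaining equation that mentions x gives: r(r(y1, one), r(r(y1, y1), c)) ≐ r(r(r(c, c), one), r(y, c)).
Decompose r/2: r(7, 7) ≐ r(7, 7),  app(p, x1) ≐ app(one, one).
Delete trivial equation r(7, 7) ≐ r(7, 7).
Decompose app/2: p ≐ one,  x1 ≐ one.
Bind p := one; no other remaining equation mentions p.
Bind x1 := one; no other remaining equation mentions x1. Substituting into the earlier binding gives x2 := app(one, one).
Decompose r/2: r(y1, one) ≐ r(r(c, c), one),  r(r(y1, y1), c) ≐ r(y, c).
Decompose r/2: y1 ≐ r(c, c),  one ≐ one.
Bind y1 := r(c, c); substituting into the one remaining equation that mentions y1 gives: r(r(r(c, c), r(c, c)), c) ≐ r(y, c).
Delete trivial equation one ≐ one.
Decompose r/2: r(r(c, c), r(c, c)) ≐ y,  c ≐ c.
Bind y := r(r(c, c), r(c, c)); no other remaining equation mentions y.
Delete trivial equation c ≐ c.
MGU = { x2 := app(one, one), t := 7, x := c, p := one, x1 := one, y1 := r(c, c), y := r(r(c, c), r(c, c)) }, so y1 := r(c, c).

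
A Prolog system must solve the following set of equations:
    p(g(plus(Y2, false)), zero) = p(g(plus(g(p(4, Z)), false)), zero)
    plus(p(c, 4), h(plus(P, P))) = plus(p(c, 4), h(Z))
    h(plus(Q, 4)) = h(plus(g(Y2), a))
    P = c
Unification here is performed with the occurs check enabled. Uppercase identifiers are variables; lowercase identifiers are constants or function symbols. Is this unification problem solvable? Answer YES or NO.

Decompose p/2: g(plus(Y2, false)) = g(plus(g(p(4, Z)), false)),  zero = zero.
Decompose g/1: plus(Y2, false) = plus(g(p(4, Z)), false).
Decompose plus/2: Y2 = g(p(4, Z)),  false = false.
Bind Y2 := g(p(4, Z)); substituting into the one remaining equation that mentions Y2 gives: h(plus(Q, 4)) = h(plus(g(g(p(4, Z))), a)).
Delete trivial equation false = false.
Delete trivial equation zero = zero.
Decompose plus/2: p(c, 4) = p(c, 4),  h(plus(P, P)) = h(Z).
Delete trivial equation p(c, 4) = p(c, 4).
Decompose h/1: plus(P, P) = Z.
Bind Z := plus(P, P); substituting into the one remaining equation that mentions Z gives: h(plus(Q, 4)) = h(plus(g(g(p(4, plus(P, P)))), a)). Substituting into the earlier binding gives Y2 := g(p(4, plus(P, P))).
Decompose h/1: plus(Q, 4) = plus(g(g(p(4, plus(P, P)))), a).
Decompose plus/2: Q = g(g(p(4, plus(P, P)))),  4 = a.
Bind Q := g(g(p(4, plus(P, P)))); no other remaining equation mentions Q.
Clash: constants 4 and a differ; no unifier exists.

NO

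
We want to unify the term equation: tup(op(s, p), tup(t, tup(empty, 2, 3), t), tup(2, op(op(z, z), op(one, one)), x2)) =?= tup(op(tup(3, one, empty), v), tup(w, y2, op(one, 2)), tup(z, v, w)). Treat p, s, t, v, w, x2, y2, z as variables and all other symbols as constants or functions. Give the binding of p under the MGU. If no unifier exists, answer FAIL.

Decompose tup/3: op(s, p) =?= op(tup(3, one, empty), v),  tup(t, tup(empty, 2, 3), t) =?= tup(w, y2, op(one, 2)),  tup(2, op(op(z, z), op(one, one)), x2) =?= tup(z, v, w).
Decompose op/2: s =?= tup(3, one, empty),  p =?= v.
Bind s := tup(3, one, empty); no other remaining equation mentions s.
Bind p := v; no other remaining equation mentions p.
Decompose tup/3: t =?= w,  tup(empty, 2, 3) =?= y2,  t =?= op(one, 2).
Bind t := w; substituting into the one remaining equation that mentions t gives: w =?= op(one, 2).
Bind y2 := tup(empty, 2, 3); no other remaining equation mentions y2.
Bind w := op(one, 2); substituting into the remaining equation gives: tup(2, op(op(z, z), op(one, one)), x2) =?= tup(z, v, op(one, 2)). Substituting into the earlier binding gives t := op(one, 2).
Decompose tup/3: 2 =?= z,  op(op(z, z), op(one, one)) =?= v,  x2 =?= op(one, 2).
Bind z := 2; substituting into the one remaining equation that mentions z gives: op(op(2, 2), op(one, one)) =?= v.
Bind v := op(op(2, 2), op(one, one)); no other remaining equation mentions v. Substituting into the earlier binding gives p := op(op(2, 2), op(one, one)).
Bind x2 := op(one, 2).
MGU = { s := tup(3, one, empty), p := op(op(2, 2), op(one, one)), t := op(one, 2), y2 := tup(empty, 2, 3), w := op(one, 2), z := 2, v := op(op(2, 2), op(one, one)), x2 := op(one, 2) }, so p := op(op(2, 2), op(one, one)).

op(op(2, 2), op(one, one))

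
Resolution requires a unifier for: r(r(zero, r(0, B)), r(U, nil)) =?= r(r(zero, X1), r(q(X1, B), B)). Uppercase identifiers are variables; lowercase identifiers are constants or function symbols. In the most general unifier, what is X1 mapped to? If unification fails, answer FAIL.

Decompose r/2: r(zero, r(0, B)) =?= r(zero, X1),  r(U, nil) =?= r(q(X1, B), B).
Decompose r/2: zero =?= zero,  r(0, B) =?= X1.
Delete trivial equation zero =?= zero.
Bind X1 := r(0, B); substituting into the remaining equation gives: r(U, nil) =?= r(q(r(0, B), B), B).
Decompose r/2: U =?= q(r(0, B), B),  nil =?= B.
Bind U := q(r(0, B), B); no other remaining equation mentions U.
Bind B := nil. Substituting into the earlier bindings gives X1 := r(0, nil), U := q(r(0, nil), nil).
MGU = { X1 ↦ r(0, nil), U ↦ q(r(0, nil), nil), B ↦ nil }, so X1 ↦ r(0, nil).

r(0, nil)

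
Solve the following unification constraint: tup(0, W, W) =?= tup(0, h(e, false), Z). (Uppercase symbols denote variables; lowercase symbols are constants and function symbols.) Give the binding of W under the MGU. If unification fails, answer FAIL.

h(e, false)

Decompose tup/3: 0 =?= 0,  W =?= h(e, false),  W =?= Z.
Delete trivial equation 0 =?= 0.
Bind W := h(e, false); substituting into the remaining equation gives: h(e, false) =?= Z.
Bind Z := h(e, false).
MGU = { W ↦ h(e, false), Z ↦ h(e, false) }, so W ↦ h(e, false).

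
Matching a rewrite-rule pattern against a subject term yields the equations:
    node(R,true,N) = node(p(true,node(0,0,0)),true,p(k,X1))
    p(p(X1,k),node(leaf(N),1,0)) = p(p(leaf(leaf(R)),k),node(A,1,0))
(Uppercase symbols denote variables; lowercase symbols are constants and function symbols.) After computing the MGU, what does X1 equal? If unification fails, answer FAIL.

leaf(leaf(p(true,node(0,0,0))))

Decompose node/3: R = p(true,node(0,0,0)),  true = true,  N = p(k,X1).
Bind R := p(true,node(0,0,0)); substituting into the one remaining equation that mentions R gives: p(p(X1,k),node(leaf(N),1,0)) = p(p(leaf(leaf(p(true,node(0,0,0)))),k),node(A,1,0)).
Delete trivial equation true = true.
Bind N := p(k,X1); substituting into the remaining equation gives: p(p(X1,k),node(leaf(p(k,X1)),1,0)) = p(p(leaf(leaf(p(true,node(0,0,0)))),k),node(A,1,0)).
Decompose p/2: p(X1,k) = p(leaf(leaf(p(true,node(0,0,0)))),k),  node(leaf(p(k,X1)),1,0) = node(A,1,0).
Decompose p/2: X1 = leaf(leaf(p(true,node(0,0,0)))),  k = k.
Bind X1 := leaf(leaf(p(true,node(0,0,0)))); substituting into the one remaining equation that mentions X1 gives: node(leaf(p(k,leaf(leaf(p(true,node(0,0,0)))))),1,0) = node(A,1,0). Substituting into the earlier binding gives N := p(k,leaf(leaf(p(true,node(0,0,0))))).
Delete trivial equation k = k.
Decompose node/3: leaf(p(k,leaf(leaf(p(true,node(0,0,0)))))) = A,  1 = 1,  0 = 0.
Bind A := leaf(p(k,leaf(leaf(p(true,node(0,0,0)))))); no other remaining equation mentions A.
Delete trivial equation 1 = 1.
Delete trivial equation 0 = 0.
MGU = { R := p(true,node(0,0,0)), N := p(k,leaf(leaf(p(true,node(0,0,0))))), X1 := leaf(leaf(p(true,node(0,0,0)))), A := leaf(p(k,leaf(leaf(p(true,node(0,0,0)))))) }, so X1 := leaf(leaf(p(true,node(0,0,0)))).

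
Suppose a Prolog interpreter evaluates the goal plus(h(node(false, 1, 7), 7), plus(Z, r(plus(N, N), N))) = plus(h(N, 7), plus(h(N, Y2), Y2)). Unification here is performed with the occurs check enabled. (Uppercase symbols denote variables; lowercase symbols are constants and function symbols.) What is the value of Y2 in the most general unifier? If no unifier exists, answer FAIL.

Decompose plus/2: h(node(false, 1, 7), 7) = h(N, 7),  plus(Z, r(plus(N, N), N)) = plus(h(N, Y2), Y2).
Decompose h/2: node(false, 1, 7) = N,  7 = 7.
Bind N := node(false, 1, 7); substituting into the one remaining equation that mentions N gives: plus(Z, r(plus(node(false, 1, 7), node(false, 1, 7)), node(false, 1, 7))) = plus(h(node(false, 1, 7), Y2), Y2).
Delete trivial equation 7 = 7.
Decompose plus/2: Z = h(node(false, 1, 7), Y2),  r(plus(node(false, 1, 7), node(false, 1, 7)), node(false, 1, 7)) = Y2.
Bind Z := h(node(false, 1, 7), Y2); no other remaining equation mentions Z.
Bind Y2 := r(plus(node(false, 1, 7), node(false, 1, 7)), node(false, 1, 7)). Substituting into the earlier binding gives Z := h(node(false, 1, 7), r(plus(node(false, 1, 7), node(false, 1, 7)), node(false, 1, 7))).
MGU = { N -> node(false, 1, 7), Z -> h(node(false, 1, 7), r(plus(node(false, 1, 7), node(false, 1, 7)), node(false, 1, 7))), Y2 -> r(plus(node(false, 1, 7), node(false, 1, 7)), node(false, 1, 7)) }, so Y2 -> r(plus(node(false, 1, 7), node(false, 1, 7)), node(false, 1, 7)).

r(plus(node(false, 1, 7), node(false, 1, 7)), node(false, 1, 7))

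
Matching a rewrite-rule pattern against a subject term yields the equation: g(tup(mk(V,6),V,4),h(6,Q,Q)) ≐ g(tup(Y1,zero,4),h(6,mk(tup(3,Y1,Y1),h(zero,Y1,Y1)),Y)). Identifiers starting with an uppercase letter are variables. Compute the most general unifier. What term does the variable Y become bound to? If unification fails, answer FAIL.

mk(tup(3,mk(zero,6),mk(zero,6)),h(zero,mk(zero,6),mk(zero,6)))

Decompose g/2: tup(mk(V,6),V,4) ≐ tup(Y1,zero,4),  h(6,Q,Q) ≐ h(6,mk(tup(3,Y1,Y1),h(zero,Y1,Y1)),Y).
Decompose tup/3: mk(V,6) ≐ Y1,  V ≐ zero,  4 ≐ 4.
Bind Y1 := mk(V,6); substituting into the one remaining equation that mentions Y1 gives: h(6,Q,Q) ≐ h(6,mk(tup(3,mk(V,6),mk(V,6)),h(zero,mk(V,6),mk(V,6))),Y).
Bind V := zero; substituting into the one remaining equation that mentions V gives: h(6,Q,Q) ≐ h(6,mk(tup(3,mk(zero,6),mk(zero,6)),h(zero,mk(zero,6),mk(zero,6))),Y). Substituting into the earlier binding gives Y1 := mk(zero,6).
Delete trivial equation 4 ≐ 4.
Decompose h/3: 6 ≐ 6,  Q ≐ mk(tup(3,mk(zero,6),mk(zero,6)),h(zero,mk(zero,6),mk(zero,6))),  Q ≐ Y.
Delete trivial equation 6 ≐ 6.
Bind Q := mk(tup(3,mk(zero,6),mk(zero,6)),h(zero,mk(zero,6),mk(zero,6))); substituting into the remaining equation gives: mk(tup(3,mk(zero,6),mk(zero,6)),h(zero,mk(zero,6),mk(zero,6))) ≐ Y.
Bind Y := mk(tup(3,mk(zero,6),mk(zero,6)),h(zero,mk(zero,6),mk(zero,6))).
MGU = { Y1 -> mk(zero,6), V -> zero, Q -> mk(tup(3,mk(zero,6),mk(zero,6)),h(zero,mk(zero,6),mk(zero,6))), Y -> mk(tup(3,mk(zero,6),mk(zero,6)),h(zero,mk(zero,6),mk(zero,6))) }, so Y -> mk(tup(3,mk(zero,6),mk(zero,6)),h(zero,mk(zero,6),mk(zero,6))).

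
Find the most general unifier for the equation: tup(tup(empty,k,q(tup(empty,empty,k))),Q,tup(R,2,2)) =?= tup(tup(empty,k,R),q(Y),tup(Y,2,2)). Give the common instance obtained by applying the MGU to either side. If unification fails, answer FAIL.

Decompose tup/3: tup(empty,k,q(tup(empty,empty,k))) =?= tup(empty,k,R),  Q =?= q(Y),  tup(R,2,2) =?= tup(Y,2,2).
Decompose tup/3: empty =?= empty,  k =?= k,  q(tup(empty,empty,k)) =?= R.
Delete trivial equation empty =?= empty.
Delete trivial equation k =?= k.
Bind R := q(tup(empty,empty,k)); substituting into the one remaining equation that mentions R gives: tup(q(tup(empty,empty,k)),2,2) =?= tup(Y,2,2).
Bind Q := q(Y); no other remaining equation mentions Q.
Decompose tup/3: q(tup(empty,empty,k)) =?= Y,  2 =?= 2,  2 =?= 2.
Bind Y := q(tup(empty,empty,k)); no other remaining equation mentions Y. Substituting into the earlier binding gives Q := q(q(tup(empty,empty,k))).
Delete trivial equation 2 =?= 2.
Delete trivial equation 2 =?= 2.
Applying the MGU to either side gives tup(tup(empty,k,q(tup(empty,empty,k))),q(q(tup(empty,empty,k))),tup(q(tup(empty,empty,k)),2,2)).

tup(tup(empty,k,q(tup(empty,empty,k))),q(q(tup(empty,empty,k))),tup(q(tup(empty,empty,k)),2,2))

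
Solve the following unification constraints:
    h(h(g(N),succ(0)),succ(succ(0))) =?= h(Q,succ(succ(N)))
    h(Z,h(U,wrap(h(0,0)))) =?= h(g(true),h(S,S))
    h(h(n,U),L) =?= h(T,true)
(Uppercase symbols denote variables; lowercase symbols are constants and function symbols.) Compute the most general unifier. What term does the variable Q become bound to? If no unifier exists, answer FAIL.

h(g(0),succ(0))

Decompose h/2: h(g(N),succ(0)) =?= Q,  succ(succ(0)) =?= succ(succ(N)).
Bind Q := h(g(N),succ(0)); no other remaining equation mentions Q.
Decompose succ/1: succ(0) =?= succ(N).
Decompose succ/1: 0 =?= N.
Bind N := 0; no other remaining equation mentions N. Substituting into the earlier binding gives Q := h(g(0),succ(0)).
Decompose h/2: Z =?= g(true),  h(U,wrap(h(0,0))) =?= h(S,S).
Bind Z := g(true); no other remaining equation mentions Z.
Decompose h/2: U =?= S,  wrap(h(0,0)) =?= S.
Bind U := S; substituting into the one remaining equation that mentions U gives: h(h(n,S),L) =?= h(T,true).
Bind S := wrap(h(0,0)); substituting into the remaining equation gives: h(h(n,wrap(h(0,0))),L) =?= h(T,true). Substituting into the earlier binding gives U := wrap(h(0,0)).
Decompose h/2: h(n,wrap(h(0,0))) =?= T,  L =?= true.
Bind T := h(n,wrap(h(0,0))); no other remaining equation mentions T.
Bind L := true.
MGU = { Q -> h(g(0),succ(0)), N -> 0, Z -> g(true), U -> wrap(h(0,0)), S -> wrap(h(0,0)), T -> h(n,wrap(h(0,0))), L -> true }, so Q -> h(g(0),succ(0)).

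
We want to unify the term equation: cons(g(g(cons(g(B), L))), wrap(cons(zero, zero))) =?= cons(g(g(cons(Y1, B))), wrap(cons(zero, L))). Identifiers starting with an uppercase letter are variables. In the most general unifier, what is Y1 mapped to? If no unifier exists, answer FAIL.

g(zero)

Decompose cons/2: g(g(cons(g(B), L))) =?= g(g(cons(Y1, B))),  wrap(cons(zero, zero)) =?= wrap(cons(zero, L)).
Decompose g/1: g(cons(g(B), L)) =?= g(cons(Y1, B)).
Decompose g/1: cons(g(B), L) =?= cons(Y1, B).
Decompose cons/2: g(B) =?= Y1,  L =?= B.
Bind Y1 := g(B); no other remaining equation mentions Y1.
Bind L := B; substituting into the remaining equation gives: wrap(cons(zero, zero)) =?= wrap(cons(zero, B)).
Decompose wrap/1: cons(zero, zero) =?= cons(zero, B).
Decompose cons/2: zero =?= zero,  zero =?= B.
Delete trivial equation zero =?= zero.
Bind B := zero. Substituting into the earlier bindings gives Y1 := g(zero), L := zero.
MGU = { Y1 := g(zero), L := zero, B := zero }, so Y1 := g(zero).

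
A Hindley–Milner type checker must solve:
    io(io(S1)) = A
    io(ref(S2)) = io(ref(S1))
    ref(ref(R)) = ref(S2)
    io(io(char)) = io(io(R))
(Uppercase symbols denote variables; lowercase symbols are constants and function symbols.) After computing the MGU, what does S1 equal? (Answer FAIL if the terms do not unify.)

Bind A := io(io(S1)); no other remaining equation mentions A.
Decompose io/1: ref(S2) = ref(S1).
Decompose ref/1: S2 = S1.
Bind S2 := S1; substituting into the one remaining equation that mentions S2 gives: ref(ref(R)) = ref(S1).
Decompose ref/1: ref(R) = S1.
Bind S1 := ref(R); no other remaining equation mentions S1. Substituting into the earlier bindings gives A := io(io(ref(R))), S2 := ref(R).
Decompose io/1: io(char) = io(R).
Decompose io/1: char = R.
Bind R := char. Substituting into the earlier bindings gives A := io(io(ref(char))), S2 := ref(char), S1 := ref(char).
MGU = { A -> io(io(ref(char))), S2 -> ref(char), S1 -> ref(char), R -> char }, so S1 -> ref(char).

ref(char)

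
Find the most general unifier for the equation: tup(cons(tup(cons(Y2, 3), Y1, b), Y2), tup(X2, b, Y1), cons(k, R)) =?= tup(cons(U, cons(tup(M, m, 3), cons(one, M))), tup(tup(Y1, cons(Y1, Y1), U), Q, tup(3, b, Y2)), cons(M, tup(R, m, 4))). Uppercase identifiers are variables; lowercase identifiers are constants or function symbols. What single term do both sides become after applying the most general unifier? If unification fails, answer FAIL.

FAIL

Decompose tup/3: cons(tup(cons(Y2, 3), Y1, b), Y2) =?= cons(U, cons(tup(M, m, 3), cons(one, M))),  tup(X2, b, Y1) =?= tup(tup(Y1, cons(Y1, Y1), U), Q, tup(3, b, Y2)),  cons(k, R) =?= cons(M, tup(R, m, 4)).
Decompose cons/2: tup(cons(Y2, 3), Y1, b) =?= U,  Y2 =?= cons(tup(M, m, 3), cons(one, M)).
Bind U := tup(cons(Y2, 3), Y1, b); substituting into the one remaining equation that mentions U gives: tup(X2, b, Y1) =?= tup(tup(Y1, cons(Y1, Y1), tup(cons(Y2, 3), Y1, b)), Q, tup(3, b, Y2)).
Bind Y2 := cons(tup(M, m, 3), cons(one, M)); substituting into the one remaining equation that mentions Y2 gives: tup(X2, b, Y1) =?= tup(tup(Y1, cons(Y1, Y1), tup(cons(cons(tup(M, m, 3), cons(one, M)), 3), Y1, b)), Q, tup(3, b, cons(tup(M, m, 3), cons(one, M)))). Substituting into the earlier binding gives U := tup(cons(cons(tup(M, m, 3), cons(one, M)), 3), Y1, b).
Decompose tup/3: X2 =?= tup(Y1, cons(Y1, Y1), tup(cons(cons(tup(M, m, 3), cons(one, M)), 3), Y1, b)),  b =?= Q,  Y1 =?= tup(3, b, cons(tup(M, m, 3), cons(one, M))).
Bind X2 := tup(Y1, cons(Y1, Y1), tup(cons(cons(tup(M, m, 3), cons(one, M)), 3), Y1, b)); no other remaining equation mentions X2.
Bind Q := b; no other remaining equation mentions Q.
Bind Y1 := tup(3, b, cons(tup(M, m, 3), cons(one, M))); no other remaining equation mentions Y1. Substituting into the earlier bindings gives U := tup(cons(cons(tup(M, m, 3), cons(one, M)), 3), tup(3, b, cons(tup(M, m, 3), cons(one, M))), b), X2 := tup(tup(3, b, cons(tup(M, m, 3), cons(one, M))), cons(tup(3, b, cons(tup(M, m, 3), cons(one, M))), tup(3, b, cons(tup(M, m, 3), cons(one, M)))), tup(cons(cons(tup(M, m, 3), cons(one, M)), 3), tup(3, b, cons(tup(M, m, 3), cons(one, M))), b)).
Decompose cons/2: k =?= M,  R =?= tup(R, m, 4).
Bind M := k; no other remaining equation mentions M. Substituting into the earlier bindings gives U := tup(cons(cons(tup(k, m, 3), cons(one, k)), 3), tup(3, b, cons(tup(k, m, 3), cons(one, k))), b), Y2 := cons(tup(k, m, 3), cons(one, k)), X2 := tup(tup(3, b, cons(tup(k, m, 3), cons(one, k))), cons(tup(3, b, cons(tup(k, m, 3), cons(one, k))), tup(3, b, cons(tup(k, m, 3), cons(one, k)))), tup(cons(cons(tup(k, m, 3), cons(one, k)), 3), tup(3, b, cons(tup(k, m, 3), cons(one, k))), b)), Y1 := tup(3, b, cons(tup(k, m, 3), cons(one, k))).
Occurs check fails: R occurs in tup(R, m, 4); the equation R =?= tup(R, m, 4) has no finite solution.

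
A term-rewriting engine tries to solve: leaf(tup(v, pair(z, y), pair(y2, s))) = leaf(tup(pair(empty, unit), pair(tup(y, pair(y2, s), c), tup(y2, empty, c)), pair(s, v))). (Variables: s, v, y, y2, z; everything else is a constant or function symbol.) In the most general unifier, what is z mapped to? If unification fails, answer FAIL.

tup(tup(pair(empty, unit), empty, c), pair(pair(empty, unit), pair(empty, unit)), c)

Decompose leaf/1: tup(v, pair(z, y), pair(y2, s)) = tup(pair(empty, unit), pair(tup(y, pair(y2, s), c), tup(y2, empty, c)), pair(s, v)).
Decompose tup/3: v = pair(empty, unit),  pair(z, y) = pair(tup(y, pair(y2, s), c), tup(y2, empty, c)),  pair(y2, s) = pair(s, v).
Bind v := pair(empty, unit); substituting into the one remaining equation that mentions v gives: pair(y2, s) = pair(s, pair(empty, unit)).
Decompose pair/2: z = tup(y, pair(y2, s), c),  y = tup(y2, empty, c).
Bind z := tup(y, pair(y2, s), c); no other remaining equation mentions z.
Bind y := tup(y2, empty, c); no other remaining equation mentions y. Substituting into the earlier binding gives z := tup(tup(y2, empty, c), pair(y2, s), c).
Decompose pair/2: y2 = s,  s = pair(empty, unit).
Bind y2 := s; no other remaining equation mentions y2. Substituting into the earlier bindings gives z := tup(tup(s, empty, c), pair(s, s), c), y := tup(s, empty, c).
Bind s := pair(empty, unit). Substituting into the earlier bindings gives z := tup(tup(pair(empty, unit), empty, c), pair(pair(empty, unit), pair(empty, unit)), c), y := tup(pair(empty, unit), empty, c), y2 := pair(empty, unit).
MGU = { v ↦ pair(empty, unit), z ↦ tup(tup(pair(empty, unit), empty, c), pair(pair(empty, unit), pair(empty, unit)), c), y ↦ tup(pair(empty, unit), empty, c), y2 ↦ pair(empty, unit), s ↦ pair(empty, unit) }, so z ↦ tup(tup(pair(empty, unit), empty, c), pair(pair(empty, unit), pair(empty, unit)), c).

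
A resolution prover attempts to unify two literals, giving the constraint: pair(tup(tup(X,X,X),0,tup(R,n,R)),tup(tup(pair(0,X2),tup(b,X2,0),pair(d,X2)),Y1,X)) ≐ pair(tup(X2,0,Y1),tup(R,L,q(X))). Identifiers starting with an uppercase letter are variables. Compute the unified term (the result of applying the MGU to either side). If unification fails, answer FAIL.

Decompose pair/2: tup(tup(X,X,X),0,tup(R,n,R)) ≐ tup(X2,0,Y1),  tup(tup(pair(0,X2),tup(b,X2,0),pair(d,X2)),Y1,X) ≐ tup(R,L,q(X)).
Decompose tup/3: tup(X,X,X) ≐ X2,  0 ≐ 0,  tup(R,n,R) ≐ Y1.
Bind X2 := tup(X,X,X); substituting into the one remaining equation that mentions X2 gives: tup(tup(pair(0,tup(X,X,X)),tup(b,tup(X,X,X),0),pair(d,tup(X,X,X))),Y1,X) ≐ tup(R,L,q(X)).
Delete trivial equation 0 ≐ 0.
Bind Y1 := tup(R,n,R); substituting into the remaining equation gives: tup(tup(pair(0,tup(X,X,X)),tup(b,tup(X,X,X),0),pair(d,tup(X,X,X))),tup(R,n,R),X) ≐ tup(R,L,q(X)).
Decompose tup/3: tup(pair(0,tup(X,X,X)),tup(b,tup(X,X,X),0),pair(d,tup(X,X,X))) ≐ R,  tup(R,n,R) ≐ L,  X ≐ q(X).
Bind R := tup(pair(0,tup(X,X,X)),tup(b,tup(X,X,X),0),pair(d,tup(X,X,X))); substituting into the one remaining equation that mentions R gives: tup(tup(pair(0,tup(X,X,X)),tup(b,tup(X,X,X),0),pair(d,tup(X,X,X))),n,tup(pair(0,tup(X,X,X)),tup(b,tup(X,X,X),0),pair(d,tup(X,X,X)))) ≐ L. Substituting into the earlier binding gives Y1 := tup(tup(pair(0,tup(X,X,X)),tup(b,tup(X,X,X),0),pair(d,tup(X,X,X))),n,tup(pair(0,tup(X,X,X)),tup(b,tup(X,X,X),0),pair(d,tup(X,X,X)))).
Bind L := tup(tup(pair(0,tup(X,X,X)),tup(b,tup(X,X,X),0),pair(d,tup(X,X,X))),n,tup(pair(0,tup(X,X,X)),tup(b,tup(X,X,X),0),pair(d,tup(X,X,X)))); no other remaining equation mentions L.
Occurs check fails: X occurs in q(X); the equation X ≐ q(X) has no finite solution.

FAIL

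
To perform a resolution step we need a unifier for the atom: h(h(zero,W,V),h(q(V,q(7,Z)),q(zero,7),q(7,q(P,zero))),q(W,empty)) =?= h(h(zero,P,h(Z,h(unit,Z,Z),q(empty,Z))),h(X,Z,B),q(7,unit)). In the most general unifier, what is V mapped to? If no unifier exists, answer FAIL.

FAIL

Decompose h/3: h(zero,W,V) =?= h(zero,P,h(Z,h(unit,Z,Z),q(empty,Z))),  h(q(V,q(7,Z)),q(zero,7),q(7,q(P,zero))) =?= h(X,Z,B),  q(W,empty) =?= q(7,unit).
Decompose h/3: zero =?= zero,  W =?= P,  V =?= h(Z,h(unit,Z,Z),q(empty,Z)).
Delete trivial equation zero =?= zero.
Bind W := P; substituting into the one remaining equation that mentions W gives: q(P,empty) =?= q(7,unit).
Bind V := h(Z,h(unit,Z,Z),q(empty,Z)); substituting into the one remaining equation that mentions V gives: h(q(h(Z,h(unit,Z,Z),q(empty,Z)),q(7,Z)),q(zero,7),q(7,q(P,zero))) =?= h(X,Z,B).
Decompose h/3: q(h(Z,h(unit,Z,Z),q(empty,Z)),q(7,Z)) =?= X,  q(zero,7) =?= Z,  q(7,q(P,zero)) =?= B.
Bind X := q(h(Z,h(unit,Z,Z),q(empty,Z)),q(7,Z)); no other remaining equation mentions X.
Bind Z := q(zero,7); no other remaining equation mentions Z. Substituting into the earlier bindings gives V := h(q(zero,7),h(unit,q(zero,7),q(zero,7)),q(empty,q(zero,7))), X := q(h(q(zero,7),h(unit,q(zero,7),q(zero,7)),q(empty,q(zero,7))),q(7,q(zero,7))).
Bind B := q(7,q(P,zero)); no other remaining equation mentions B.
Decompose q/2: P =?= 7,  empty =?= unit.
Bind P := 7; no other remaining equation mentions P. Substituting into the earlier bindings gives W := 7, B := q(7,q(7,zero)).
Clash: constants empty and unit differ; no unifier exists.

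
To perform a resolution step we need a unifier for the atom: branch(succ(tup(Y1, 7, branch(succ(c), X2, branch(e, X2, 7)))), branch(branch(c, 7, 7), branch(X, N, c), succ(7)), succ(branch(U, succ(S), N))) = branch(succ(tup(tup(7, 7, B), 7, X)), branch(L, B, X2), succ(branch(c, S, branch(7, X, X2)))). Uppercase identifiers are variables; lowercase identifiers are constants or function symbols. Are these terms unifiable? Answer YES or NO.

NO

Decompose branch/3: succ(tup(Y1, 7, branch(succ(c), X2, branch(e, X2, 7)))) = succ(tup(tup(7, 7, B), 7, X)),  branch(branch(c, 7, 7), branch(X, N, c), succ(7)) = branch(L, B, X2),  succ(branch(U, succ(S), N)) = succ(branch(c, S, branch(7, X, X2))).
Decompose succ/1: tup(Y1, 7, branch(succ(c), X2, branch(e, X2, 7))) = tup(tup(7, 7, B), 7, X).
Decompose tup/3: Y1 = tup(7, 7, B),  7 = 7,  branch(succ(c), X2, branch(e, X2, 7)) = X.
Bind Y1 := tup(7, 7, B); no other remaining equation mentions Y1.
Delete trivial equation 7 = 7.
Bind X := branch(succ(c), X2, branch(e, X2, 7)); substituting into the remaining equations gives: branch(branch(c, 7, 7), branch(branch(succ(c), X2, branch(e, X2, 7)), N, c), succ(7)) = branch(L, B, X2),  succ(branch(U, succ(S), N)) = succ(branch(c, S, branch(7, branch(succ(c), X2, branch(e, X2, 7)), X2))).
Decompose branch/3: branch(c, 7, 7) = L,  branch(branch(succ(c), X2, branch(e, X2, 7)), N, c) = B,  succ(7) = X2.
Bind L := branch(c, 7, 7); no other remaining equation mentions L.
Bind B := branch(branch(succ(c), X2, branch(e, X2, 7)), N, c); no other remaining equation mentions B. Substituting into the earlier binding gives Y1 := tup(7, 7, branch(branch(succ(c), X2, branch(e, X2, 7)), N, c)).
Bind X2 := succ(7); substituting into the remaining equation gives: succ(branch(U, succ(S), N)) = succ(branch(c, S, branch(7, branch(succ(c), succ(7), branch(e, succ(7), 7)), succ(7)))). Substituting into the earlier bindings gives Y1 := tup(7, 7, branch(branch(succ(c), succ(7), branch(e, succ(7), 7)), N, c)), X := branch(succ(c), succ(7), branch(e, succ(7), 7)), B := branch(branch(succ(c), succ(7), branch(e, succ(7), 7)), N, c).
Decompose succ/1: branch(U, succ(S), N) = branch(c, S, branch(7, branch(succ(c), succ(7), branch(e, succ(7), 7)), succ(7))).
Decompose branch/3: U = c,  succ(S) = S,  N = branch(7, branch(succ(c), succ(7), branch(e, succ(7), 7)), succ(7)).
Bind U := c; no other remaining equation mentions U.
Occurs check fails: S occurs in succ(S); the equation S = succ(S) has no finite solution.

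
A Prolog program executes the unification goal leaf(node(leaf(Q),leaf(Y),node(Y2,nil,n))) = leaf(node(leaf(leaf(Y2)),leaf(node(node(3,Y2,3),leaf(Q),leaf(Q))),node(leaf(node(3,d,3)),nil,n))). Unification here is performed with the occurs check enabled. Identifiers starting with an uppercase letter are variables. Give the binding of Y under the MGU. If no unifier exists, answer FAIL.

node(node(3,leaf(node(3,d,3)),3),leaf(leaf(leaf(node(3,d,3)))),leaf(leaf(leaf(node(3,d,3)))))

Decompose leaf/1: node(leaf(Q),leaf(Y),node(Y2,nil,n)) = node(leaf(leaf(Y2)),leaf(node(node(3,Y2,3),leaf(Q),leaf(Q))),node(leaf(node(3,d,3)),nil,n)).
Decompose node/3: leaf(Q) = leaf(leaf(Y2)),  leaf(Y) = leaf(node(node(3,Y2,3),leaf(Q),leaf(Q))),  node(Y2,nil,n) = node(leaf(node(3,d,3)),nil,n).
Decompose leaf/1: Q = leaf(Y2).
Bind Q := leaf(Y2); substituting into the one remaining equation that mentions Q gives: leaf(Y) = leaf(node(node(3,Y2,3),leaf(leaf(Y2)),leaf(leaf(Y2)))).
Decompose leaf/1: Y = node(node(3,Y2,3),leaf(leaf(Y2)),leaf(leaf(Y2))).
Bind Y := node(node(3,Y2,3),leaf(leaf(Y2)),leaf(leaf(Y2))); no other remaining equation mentions Y.
Decompose node/3: Y2 = leaf(node(3,d,3)),  nil = nil,  n = n.
Bind Y2 := leaf(node(3,d,3)); no other remaining equation mentions Y2. Substituting into the earlier bindings gives Q := leaf(leaf(node(3,d,3))), Y := node(node(3,leaf(node(3,d,3)),3),leaf(leaf(leaf(node(3,d,3)))),leaf(leaf(leaf(node(3,d,3))))).
Delete trivial equation nil = nil.
Delete trivial equation n = n.
MGU = { Q = leaf(leaf(node(3,d,3))), Y = node(node(3,leaf(node(3,d,3)),3),leaf(leaf(leaf(node(3,d,3)))),leaf(leaf(leaf(node(3,d,3))))), Y2 = leaf(node(3,d,3)) }, so Y = node(node(3,leaf(node(3,d,3)),3),leaf(leaf(leaf(node(3,d,3)))),leaf(leaf(leaf(node(3,d,3))))).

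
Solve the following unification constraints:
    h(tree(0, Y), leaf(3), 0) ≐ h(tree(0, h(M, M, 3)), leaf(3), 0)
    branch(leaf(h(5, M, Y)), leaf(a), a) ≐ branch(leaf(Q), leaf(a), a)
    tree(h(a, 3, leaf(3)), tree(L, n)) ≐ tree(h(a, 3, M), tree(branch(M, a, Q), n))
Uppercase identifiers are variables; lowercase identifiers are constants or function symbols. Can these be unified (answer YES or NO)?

YES

Decompose h/3: tree(0, Y) ≐ tree(0, h(M, M, 3)),  leaf(3) ≐ leaf(3),  0 ≐ 0.
Decompose tree/2: 0 ≐ 0,  Y ≐ h(M, M, 3).
Delete trivial equation 0 ≐ 0.
Bind Y := h(M, M, 3); substituting into the one remaining equation that mentions Y gives: branch(leaf(h(5, M, h(M, M, 3))), leaf(a), a) ≐ branch(leaf(Q), leaf(a), a).
Delete trivial equation leaf(3) ≐ leaf(3).
Delete trivial equation 0 ≐ 0.
Decompose branch/3: leaf(h(5, M, h(M, M, 3))) ≐ leaf(Q),  leaf(a) ≐ leaf(a),  a ≐ a.
Decompose leaf/1: h(5, M, h(M, M, 3)) ≐ Q.
Bind Q := h(5, M, h(M, M, 3)); substituting into the one remaining equation that mentions Q gives: tree(h(a, 3, leaf(3)), tree(L, n)) ≐ tree(h(a, 3, M), tree(branch(M, a, h(5, M, h(M, M, 3))), n)).
Delete trivial equation leaf(a) ≐ leaf(a).
Delete trivial equation a ≐ a.
Decompose tree/2: h(a, 3, leaf(3)) ≐ h(a, 3, M),  tree(L, n) ≐ tree(branch(M, a, h(5, M, h(M, M, 3))), n).
Decompose h/3: a ≐ a,  3 ≐ 3,  leaf(3) ≐ M.
Delete trivial equation a ≐ a.
Delete trivial equation 3 ≐ 3.
Bind M := leaf(3); substituting into the remaining equation gives: tree(L, n) ≐ tree(branch(leaf(3), a, h(5, leaf(3), h(leaf(3), leaf(3), 3))), n). Substituting into the earlier bindings gives Y := h(leaf(3), leaf(3), 3), Q := h(5, leaf(3), h(leaf(3), leaf(3), 3)).
Decompose tree/2: L ≐ branch(leaf(3), a, h(5, leaf(3), h(leaf(3), leaf(3), 3))),  n ≐ n.
Bind L := branch(leaf(3), a, h(5, leaf(3), h(leaf(3), leaf(3), 3))); no other remaining equation mentions L.
Delete trivial equation n ≐ n.
No equations remain and no clash or occurs-check failure arose, so a unifier exists.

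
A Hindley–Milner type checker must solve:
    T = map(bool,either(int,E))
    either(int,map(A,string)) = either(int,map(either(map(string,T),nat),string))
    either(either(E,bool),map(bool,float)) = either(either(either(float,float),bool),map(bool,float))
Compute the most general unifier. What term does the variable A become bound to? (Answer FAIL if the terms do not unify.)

either(map(string,map(bool,either(int,either(float,float)))),nat)

Bind T := map(bool,either(int,E)); substituting into the one remaining equation that mentions T gives: either(int,map(A,string)) = either(int,map(either(map(string,map(bool,either(int,E))),nat),string)).
Decompose either/2: int = int,  map(A,string) = map(either(map(string,map(bool,either(int,E))),nat),string).
Delete trivial equation int = int.
Decompose map/2: A = either(map(string,map(bool,either(int,E))),nat),  string = string.
Bind A := either(map(string,map(bool,either(int,E))),nat); no other remaining equation mentions A.
Delete trivial equation string = string.
Decompose either/2: either(E,bool) = either(either(float,float),bool),  map(bool,float) = map(bool,float).
Decompose either/2: E = either(float,float),  bool = bool.
Bind E := either(float,float); no other remaining equation mentions E. Substituting into the earlier bindings gives T := map(bool,either(int,either(float,float))), A := either(map(string,map(bool,either(int,either(float,float)))),nat).
Delete trivial equation bool = bool.
Delete trivial equation map(bool,float) = map(bool,float).
MGU = { T -> map(bool,either(int,either(float,float))), A -> either(map(string,map(bool,either(int,either(float,float)))),nat), E -> either(float,float) }, so A -> either(map(string,map(bool,either(int,either(float,float)))),nat).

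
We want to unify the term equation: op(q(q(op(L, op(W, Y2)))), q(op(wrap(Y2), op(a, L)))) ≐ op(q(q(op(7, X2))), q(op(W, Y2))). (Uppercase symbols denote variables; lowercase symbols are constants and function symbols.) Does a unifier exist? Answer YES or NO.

Decompose op/2: q(q(op(L, op(W, Y2)))) ≐ q(q(op(7, X2))),  q(op(wrap(Y2), op(a, L))) ≐ q(op(W, Y2)).
Decompose q/1: q(op(L, op(W, Y2))) ≐ q(op(7, X2)).
Decompose q/1: op(L, op(W, Y2)) ≐ op(7, X2).
Decompose op/2: L ≐ 7,  op(W, Y2) ≐ X2.
Bind L := 7; substituting into the one remaining equation that mentions L gives: q(op(wrap(Y2), op(a, 7))) ≐ q(op(W, Y2)).
Bind X2 := op(W, Y2); no other remaining equation mentions X2.
Decompose q/1: op(wrap(Y2), op(a, 7)) ≐ op(W, Y2).
Decompose op/2: wrap(Y2) ≐ W,  op(a, 7) ≐ Y2.
Bind W := wrap(Y2); no other remaining equation mentions W. Substituting into the earlier binding gives X2 := op(wrap(Y2), Y2).
Bind Y2 := op(a, 7). Substituting into the earlier bindings gives X2 := op(wrap(op(a, 7)), op(a, 7)), W := wrap(op(a, 7)).
No equations remain and no clash or occurs-check failure arose, so a unifier exists.

YES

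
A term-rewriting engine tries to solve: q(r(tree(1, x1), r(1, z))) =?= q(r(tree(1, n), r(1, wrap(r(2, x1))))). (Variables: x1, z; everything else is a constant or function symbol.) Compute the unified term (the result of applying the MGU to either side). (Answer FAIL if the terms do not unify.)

q(r(tree(1, n), r(1, wrap(r(2, n)))))

Decompose q/1: r(tree(1, x1), r(1, z)) =?= r(tree(1, n), r(1, wrap(r(2, x1)))).
Decompose r/2: tree(1, x1) =?= tree(1, n),  r(1, z) =?= r(1, wrap(r(2, x1))).
Decompose tree/2: 1 =?= 1,  x1 =?= n.
Delete trivial equation 1 =?= 1.
Bind x1 := n; substituting into the remaining equation gives: r(1, z) =?= r(1, wrap(r(2, n))).
Decompose r/2: 1 =?= 1,  z =?= wrap(r(2, n)).
Delete trivial equation 1 =?= 1.
Bind z := wrap(r(2, n)).
Applying the MGU to either side gives q(r(tree(1, n), r(1, wrap(r(2, n))))).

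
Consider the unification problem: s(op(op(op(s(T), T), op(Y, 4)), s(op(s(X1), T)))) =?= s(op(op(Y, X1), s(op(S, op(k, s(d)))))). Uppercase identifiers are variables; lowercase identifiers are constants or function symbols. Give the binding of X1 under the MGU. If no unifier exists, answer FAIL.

op(op(s(op(k, s(d))), op(k, s(d))), 4)

Decompose s/1: op(op(op(s(T), T), op(Y, 4)), s(op(s(X1), T))) =?= op(op(Y, X1), s(op(S, op(k, s(d))))).
Decompose op/2: op(op(s(T), T), op(Y, 4)) =?= op(Y, X1),  s(op(s(X1), T)) =?= s(op(S, op(k, s(d)))).
Decompose op/2: op(s(T), T) =?= Y,  op(Y, 4) =?= X1.
Bind Y := op(s(T), T); substituting into the one remaining equation that mentions Y gives: op(op(s(T), T), 4) =?= X1.
Bind X1 := op(op(s(T), T), 4); substituting into the remaining equation gives: s(op(s(op(op(s(T), T), 4)), T)) =?= s(op(S, op(k, s(d)))).
Decompose s/1: op(s(op(op(s(T), T), 4)), T) =?= op(S, op(k, s(d))).
Decompose op/2: s(op(op(s(T), T), 4)) =?= S,  T =?= op(k, s(d)).
Bind S := s(op(op(s(T), T), 4)); no other remaining equation mentions S.
Bind T := op(k, s(d)). Substituting into the earlier bindings gives Y := op(s(op(k, s(d))), op(k, s(d))), X1 := op(op(s(op(k, s(d))), op(k, s(d))), 4), S := s(op(op(s(op(k, s(d))), op(k, s(d))), 4)).
MGU = { Y := op(s(op(k, s(d))), op(k, s(d))), X1 := op(op(s(op(k, s(d))), op(k, s(d))), 4), S := s(op(op(s(op(k, s(d))), op(k, s(d))), 4)), T := op(k, s(d)) }, so X1 := op(op(s(op(k, s(d))), op(k, s(d))), 4).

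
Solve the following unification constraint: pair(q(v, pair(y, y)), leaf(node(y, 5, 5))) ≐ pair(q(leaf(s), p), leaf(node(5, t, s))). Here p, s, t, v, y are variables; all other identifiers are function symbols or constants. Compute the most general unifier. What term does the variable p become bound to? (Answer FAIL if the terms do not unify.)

Decompose pair/2: q(v, pair(y, y)) ≐ q(leaf(s), p),  leaf(node(y, 5, 5)) ≐ leaf(node(5, t, s)).
Decompose q/2: v ≐ leaf(s),  pair(y, y) ≐ p.
Bind v := leaf(s); no other remaining equation mentions v.
Bind p := pair(y, y); no other remaining equation mentions p.
Decompose leaf/1: node(y, 5, 5) ≐ node(5, t, s).
Decompose node/3: y ≐ 5,  5 ≐ t,  5 ≐ s.
Bind y := 5; no other remaining equation mentions y. Substituting into the earlier binding gives p := pair(5, 5).
Bind t := 5; no other remaining equation mentions t.
Bind s := 5. Substituting into the earlier binding gives v := leaf(5).
MGU = { v -> leaf(5), p -> pair(5, 5), y -> 5, t -> 5, s -> 5 }, so p -> pair(5, 5).

pair(5, 5)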